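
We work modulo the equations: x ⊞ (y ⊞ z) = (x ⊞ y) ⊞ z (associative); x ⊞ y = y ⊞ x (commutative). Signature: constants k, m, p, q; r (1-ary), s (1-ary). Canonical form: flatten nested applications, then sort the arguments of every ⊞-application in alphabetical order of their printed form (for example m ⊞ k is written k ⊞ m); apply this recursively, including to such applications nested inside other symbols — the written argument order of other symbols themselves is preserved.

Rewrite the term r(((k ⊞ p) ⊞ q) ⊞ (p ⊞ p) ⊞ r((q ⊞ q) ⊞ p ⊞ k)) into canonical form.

Work inside:  ((k ⊞ p) ⊞ q) ⊞ (p ⊞ p) ⊞ r((q ⊞ q) ⊞ p ⊞ k)
Flatten:  k ⊞ p ⊞ q ⊞ p ⊞ p ⊞ r((q ⊞ q) ⊞ p ⊞ k)
Canonicalize subterm:  r((q ⊞ q) ⊞ p ⊞ k)  →  r(k ⊞ p ⊞ q ⊞ q)
Sort:  k ⊞ p ⊞ p ⊞ p ⊞ q ⊞ r(k ⊞ p ⊞ q ⊞ q)
Rebuild:  r(k ⊞ p ⊞ p ⊞ p ⊞ q ⊞ r(k ⊞ p ⊞ q ⊞ q))

Answer: r(k ⊞ p ⊞ p ⊞ p ⊞ q ⊞ r(k ⊞ p ⊞ q ⊞ q))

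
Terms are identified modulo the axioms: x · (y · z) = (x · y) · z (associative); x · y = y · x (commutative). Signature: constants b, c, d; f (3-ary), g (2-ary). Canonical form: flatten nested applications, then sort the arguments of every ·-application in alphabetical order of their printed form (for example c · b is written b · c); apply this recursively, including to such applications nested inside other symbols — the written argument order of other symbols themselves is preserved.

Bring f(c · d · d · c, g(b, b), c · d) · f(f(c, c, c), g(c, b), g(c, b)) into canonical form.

Simplify inside:  f(c · d · d · c, g(b, b), c · d)  →  f(c · c · d · d, g(b, b), c · d)
Sort:  f(c · c · d · d, g(b, b), c · d) · f(f(c, c, c), g(c, b), g(c, b))

Answer: f(c · c · d · d, g(b, b), c · d) · f(f(c, c, c), g(c, b), g(c, b))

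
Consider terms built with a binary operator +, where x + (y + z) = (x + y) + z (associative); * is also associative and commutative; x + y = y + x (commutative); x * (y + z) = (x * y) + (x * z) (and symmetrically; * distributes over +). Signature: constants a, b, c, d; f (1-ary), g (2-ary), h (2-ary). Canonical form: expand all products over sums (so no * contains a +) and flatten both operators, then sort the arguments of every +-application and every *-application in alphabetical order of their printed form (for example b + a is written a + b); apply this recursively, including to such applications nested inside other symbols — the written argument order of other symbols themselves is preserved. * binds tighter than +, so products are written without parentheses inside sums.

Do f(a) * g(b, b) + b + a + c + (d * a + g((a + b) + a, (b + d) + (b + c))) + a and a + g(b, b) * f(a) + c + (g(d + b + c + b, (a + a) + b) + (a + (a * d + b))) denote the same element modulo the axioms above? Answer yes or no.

Left:  f(a) * g(b, b) + b + a + c + (d * a + g((a + b) + a, (b + d) + (b + c))) + a
  Flatten:  f(a) * g(b, b) + b + a + c + a * d + g(a + a + b, b + b + c + d) + a
  Order the arguments:  a + a + a * d + b + c + f(a) * g(b, b) + g(a + a + b, b + b + c + d)
Right:  a + g(b, b) * f(a) + c + (g(d + b + c + b, (a + a) + b) + (a + (a * d + b)))
  Un-nest:  a + f(a) * g(b, b) + c + g(b + b + c + d, a + a + b) + a + a * d + b
  Sort:  a + a + a * d + b + c + f(a) * g(b, b) + g(b + b + c + d, a + a + b)

Answer: no — a + a + a * d + b + c + f(a) * g(b, b) + g(a + a + b, b + b + c + d) vs a + a + a * d + b + c + f(a) * g(b, b) + g(b + b + c + d, a + a + b)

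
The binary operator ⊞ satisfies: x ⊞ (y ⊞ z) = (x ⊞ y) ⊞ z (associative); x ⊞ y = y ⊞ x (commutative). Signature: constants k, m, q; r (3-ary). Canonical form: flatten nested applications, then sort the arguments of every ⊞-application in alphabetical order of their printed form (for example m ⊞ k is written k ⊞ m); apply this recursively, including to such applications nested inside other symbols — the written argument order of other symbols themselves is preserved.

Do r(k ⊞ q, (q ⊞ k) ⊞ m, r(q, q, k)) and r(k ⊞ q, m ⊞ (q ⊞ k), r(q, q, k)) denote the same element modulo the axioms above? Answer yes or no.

Left:  r(k ⊞ q, (q ⊞ k) ⊞ m, r(q, q, k))
  Work inside:  (q ⊞ k) ⊞ m
  Merge nested applications:  q ⊞ k ⊞ m
  Order the arguments:  k ⊞ m ⊞ q
  Reassemble:  r(k ⊞ q, k ⊞ m ⊞ q, r(q, q, k))
Right:  r(k ⊞ q, m ⊞ (q ⊞ k), r(q, q, k))
  Work inside:  m ⊞ (q ⊞ k)
  Merge nested applications:  m ⊞ q ⊞ k
  Sort:  k ⊞ m ⊞ q
  Put back:  r(k ⊞ q, k ⊞ m ⊞ q, r(q, q, k))

Answer: yes — both canonical forms are r(k ⊞ q, k ⊞ m ⊞ q, r(q, q, k))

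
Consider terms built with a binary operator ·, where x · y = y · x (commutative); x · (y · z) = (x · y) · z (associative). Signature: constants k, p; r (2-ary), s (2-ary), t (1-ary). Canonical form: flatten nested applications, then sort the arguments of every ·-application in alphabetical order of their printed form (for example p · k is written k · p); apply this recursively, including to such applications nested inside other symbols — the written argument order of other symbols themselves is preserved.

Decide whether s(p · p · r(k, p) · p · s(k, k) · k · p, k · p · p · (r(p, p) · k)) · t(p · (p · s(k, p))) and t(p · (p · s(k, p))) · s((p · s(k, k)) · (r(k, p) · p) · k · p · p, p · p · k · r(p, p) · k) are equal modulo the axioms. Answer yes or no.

Left:  s(p · p · r(k, p) · p · s(k, k) · k · p, k · p · p · (r(p, p) · k)) · t(p · (p · s(k, p)))
  Simplify inside:  s(p · p · r(k, p) · p · s(k, k) · k · p, k · p · p · (r(p, p) · k))  →  s(k · p · p · p · p · r(k, p) · s(k, k), k · k · p · p · r(p, p))
  Canonicalize subterm:  t(p · (p · s(k, p)))  →  t(p · p · s(k, p))
  Sort:  s(k · p · p · p · p · r(k, p) · s(k, k), k · k · p · p · r(p, p)) · t(p · p · s(k, p))
Right:  t(p · (p · s(k, p))) · s((p · s(k, k)) · (r(k, p) · p) · k · p · p, p · p · k · r(p, p) · k)
  Inside:  t(p · (p · s(k, p)))  →  t(p · p · s(k, p))
  Simplify inside:  s((p · s(k, k)) · (r(k, p) · p) · k · p · p, p · p · k · r(p, p) · k)  →  s(k · p · p · p · p · r(k, p) · s(k, k), k · k · p · p · r(p, p))
  Sort:  s(k · p · p · p · p · r(k, p) · s(k, k), k · k · p · p · r(p, p)) · t(p · p · s(k, p))

Answer: yes — both canonical forms are s(k · p · p · p · p · r(k, p) · s(k, k), k · k · p · p · r(p, p)) · t(p · p · s(k, p))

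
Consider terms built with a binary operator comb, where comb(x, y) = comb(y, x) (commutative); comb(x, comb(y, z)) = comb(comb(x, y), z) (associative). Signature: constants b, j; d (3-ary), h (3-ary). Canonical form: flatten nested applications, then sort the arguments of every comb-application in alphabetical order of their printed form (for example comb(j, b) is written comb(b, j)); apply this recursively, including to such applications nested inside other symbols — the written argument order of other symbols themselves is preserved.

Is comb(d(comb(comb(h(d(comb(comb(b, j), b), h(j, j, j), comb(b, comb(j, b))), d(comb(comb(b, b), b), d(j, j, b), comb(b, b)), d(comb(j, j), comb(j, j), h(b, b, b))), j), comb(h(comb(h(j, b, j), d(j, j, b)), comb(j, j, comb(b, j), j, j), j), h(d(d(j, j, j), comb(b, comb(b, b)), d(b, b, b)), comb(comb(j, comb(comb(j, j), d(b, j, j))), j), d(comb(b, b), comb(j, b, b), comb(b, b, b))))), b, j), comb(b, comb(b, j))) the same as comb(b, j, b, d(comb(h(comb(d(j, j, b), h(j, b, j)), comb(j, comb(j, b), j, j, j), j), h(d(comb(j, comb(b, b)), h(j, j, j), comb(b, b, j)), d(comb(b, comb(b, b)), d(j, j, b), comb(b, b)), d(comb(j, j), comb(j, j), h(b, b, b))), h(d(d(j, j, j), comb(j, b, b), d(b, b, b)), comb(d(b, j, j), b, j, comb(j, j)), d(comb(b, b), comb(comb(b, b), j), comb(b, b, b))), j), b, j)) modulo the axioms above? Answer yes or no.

Left:  comb(d(comb(comb(h(d(comb(comb(b, j), b), h(j, j, j), comb(b, comb(j, b))), d(comb(comb(b, b), b), d(j, j, b), comb(b, b)), d(comb(j, j), comb(j, j), h(b, b, b))), j), comb(h(comb(h(j, b, j), d(j, j, b)), comb(j, j, comb(b, j), j, j), j), h(d(d(j, j, j), comb(b, comb(b, b)), d(b, b, b)), comb(comb(j, comb(comb(j, j), d(b, j, j))), j), d(comb(b, b), comb(j, b, b), comb(b, b, b))))), b, j), comb(b, comb(b, j)))
  Merge nested applications:  comb(d(comb(comb(h(d(comb(comb(b, j), b), h(j, j, j), comb(b, comb(j, b))), d(comb(comb(b, b), b), d(j, j, b), comb(b, b)), d(comb(j, j), comb(j, j), h(b, b, b))), j), comb(h(comb(h(j, b, j), d(j, j, b)), comb(j, j, comb(b, j), j, j), j), h(d(d(j, j, j), comb(b, comb(b, b)), d(b, b, b)), comb(comb(j, comb(comb(j, j), d(b, j, j))), j), d(comb(b, b), comb(j, b, b), comb(b, b, b))))), b, j), b, b, j)
  Canonicalize subterm:  d(comb(comb(h(d(comb(comb(b, j), b), h(j, j, j), comb(b, comb(j, b))), d(comb(comb(b, b), b), d(j, j, b), comb(b, b)), d(comb(j, j), comb(j, j), h(b, b, b))), j), comb(h(comb(h(j, b, j), d(j, j, b)), comb(j, j, comb(b, j), j, j), j), h(d(d(j, j, j), comb(b, comb(b, b)), d(b, b, b)), comb(comb(j, comb(comb(j, j), d(b, j, j))), j), d(comb(b, b), comb(j, b, b), comb(b, b, b))))), b, j)  →  d(comb(h(comb(d(j, j, b), h(j, b, j)), comb(b, j, j, j, j, j), j), h(d(comb(b, b, j), h(j, j, j), comb(b, b, j)), d(comb(b, b, b), d(j, j, b), comb(b, b)), d(comb(j, j), comb(j, j), h(b, b, b))), h(d(d(j, j, j), comb(b, b, b), d(b, b, b)), comb(d(b, j, j), j, j, j, j), d(comb(b, b), comb(b, b, j), comb(b, b, b))), j), b, j)
  Sort arguments:  comb(b, b, d(comb(h(comb(d(j, j, b), h(j, b, j)), comb(b, j, j, j, j, j), j), h(d(comb(b, b, j), h(j, j, j), comb(b, b, j)), d(comb(b, b, b), d(j, j, b), comb(b, b)), d(comb(j, j), comb(j, j), h(b, b, b))), h(d(d(j, j, j), comb(b, b, b), d(b, b, b)), comb(d(b, j, j), j, j, j, j), d(comb(b, b), comb(b, b, j), comb(b, b, b))), j), b, j), j)
Right:  comb(b, j, b, d(comb(h(comb(d(j, j, b), h(j, b, j)), comb(j, comb(j, b), j, j, j), j), h(d(comb(j, comb(b, b)), h(j, j, j), comb(b, b, j)), d(comb(b, comb(b, b)), d(j, j, b), comb(b, b)), d(comb(j, j), comb(j, j), h(b, b, b))), h(d(d(j, j, j), comb(j, b, b), d(b, b, b)), comb(d(b, j, j), b, j, comb(j, j)), d(comb(b, b), comb(comb(b, b), j), comb(b, b, b))), j), b, j))
  Simplify inside:  d(comb(h(comb(d(j, j, b), h(j, b, j)), comb(j, comb(j, b), j, j, j), j), h(d(comb(j, comb(b, b)), h(j, j, j), comb(b, b, j)), d(comb(b, comb(b, b)), d(j, j, b), comb(b, b)), d(comb(j, j), comb(j, j), h(b, b, b))), h(d(d(j, j, j), comb(j, b, b), d(b, b, b)), comb(d(b, j, j), b, j, comb(j, j)), d(comb(b, b), comb(comb(b, b), j), comb(b, b, b))), j), b, j)  →  d(comb(h(comb(d(j, j, b), h(j, b, j)), comb(b, j, j, j, j, j), j), h(d(comb(b, b, j), h(j, j, j), comb(b, b, j)), d(comb(b, b, b), d(j, j, b), comb(b, b)), d(comb(j, j), comb(j, j), h(b, b, b))), h(d(d(j, j, j), comb(b, b, j), d(b, b, b)), comb(b, d(b, j, j), j, j, j), d(comb(b, b), comb(b, b, j), comb(b, b, b))), j), b, j)
  Order the arguments:  comb(b, b, d(comb(h(comb(d(j, j, b), h(j, b, j)), comb(b, j, j, j, j, j), j), h(d(comb(b, b, j), h(j, j, j), comb(b, b, j)), d(comb(b, b, b), d(j, j, b), comb(b, b)), d(comb(j, j), comb(j, j), h(b, b, b))), h(d(d(j, j, j), comb(b, b, j), d(b, b, b)), comb(b, d(b, j, j), j, j, j), d(comb(b, b), comb(b, b, j), comb(b, b, b))), j), b, j), j)

Answer: no — comb(b, b, d(comb(h(comb(d(j, j, b), h(j, b, j)), comb(b, j, j, j, j, j), j), h(d(comb(b, b, j), h(j, j, j), comb(b, b, j)), d(comb(b, b, b), d(j, j, b), comb(b, b)), d(comb(j, j), comb(j, j), h(b, b, b))), h(d(d(j, j, j), comb(b, b, b), d(b, b, b)), comb(d(b, j, j), j, j, j, j), d(comb(b, b), comb(b, b, j), comb(b, b, b))), j), b, j), j) vs comb(b, b, d(comb(h(comb(d(j, j, b), h(j, b, j)), comb(b, j, j, j, j, j), j), h(d(comb(b, b, j), h(j, j, j), comb(b, b, j)), d(comb(b, b, b), d(j, j, b), comb(b, b)), d(comb(j, j), comb(j, j), h(b, b, b))), h(d(d(j, j, j), comb(b, b, j), d(b, b, b)), comb(b, d(b, j, j), j, j, j), d(comb(b, b), comb(b, b, j), comb(b, b, b))), j), b, j), j)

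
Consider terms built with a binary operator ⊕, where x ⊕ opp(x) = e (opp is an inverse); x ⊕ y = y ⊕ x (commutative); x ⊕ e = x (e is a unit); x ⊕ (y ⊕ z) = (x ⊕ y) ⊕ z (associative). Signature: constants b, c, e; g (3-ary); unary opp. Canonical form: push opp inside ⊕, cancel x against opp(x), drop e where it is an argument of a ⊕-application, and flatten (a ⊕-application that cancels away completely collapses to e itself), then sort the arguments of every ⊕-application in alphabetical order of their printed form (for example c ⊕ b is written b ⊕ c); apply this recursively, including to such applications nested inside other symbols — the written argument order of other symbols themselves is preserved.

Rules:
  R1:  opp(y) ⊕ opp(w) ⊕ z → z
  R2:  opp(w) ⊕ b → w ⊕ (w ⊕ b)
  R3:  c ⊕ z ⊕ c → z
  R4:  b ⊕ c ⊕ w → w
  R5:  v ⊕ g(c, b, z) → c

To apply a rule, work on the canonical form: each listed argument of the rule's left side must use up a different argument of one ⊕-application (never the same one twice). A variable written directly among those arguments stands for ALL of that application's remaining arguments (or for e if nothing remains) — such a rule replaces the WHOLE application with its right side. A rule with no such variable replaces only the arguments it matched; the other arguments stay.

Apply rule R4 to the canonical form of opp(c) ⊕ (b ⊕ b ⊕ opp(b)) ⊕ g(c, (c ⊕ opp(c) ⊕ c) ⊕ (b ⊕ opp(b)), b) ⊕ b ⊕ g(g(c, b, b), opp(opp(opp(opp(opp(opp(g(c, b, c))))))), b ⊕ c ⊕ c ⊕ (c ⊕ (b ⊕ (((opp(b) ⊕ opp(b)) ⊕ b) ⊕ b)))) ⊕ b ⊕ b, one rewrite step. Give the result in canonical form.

Answer: b ⊕ b ⊕ b ⊕ b ⊕ g(c, c, b) ⊕ g(g(c, b, b), g(c, b, c), b ⊕ c ⊕ c) ⊕ opp(c)

Derivation:
Canonical form:  b ⊕ b ⊕ b ⊕ b ⊕ g(c, c, b) ⊕ g(g(c, b, b), g(c, b, c), b ⊕ b ⊕ c ⊕ c ⊕ c) ⊕ opp(c)
Match R4:  consume b, c;  w := b ⊕ c ⊕ c
Every leftover argument binds to the variable; the entire application is replaced.
Giving:  b ⊕ b ⊕ b ⊕ b ⊕ g(c, c, b) ⊕ g(g(c, b, b), g(c, b, c), b ⊕ c ⊕ c) ⊕ opp(c)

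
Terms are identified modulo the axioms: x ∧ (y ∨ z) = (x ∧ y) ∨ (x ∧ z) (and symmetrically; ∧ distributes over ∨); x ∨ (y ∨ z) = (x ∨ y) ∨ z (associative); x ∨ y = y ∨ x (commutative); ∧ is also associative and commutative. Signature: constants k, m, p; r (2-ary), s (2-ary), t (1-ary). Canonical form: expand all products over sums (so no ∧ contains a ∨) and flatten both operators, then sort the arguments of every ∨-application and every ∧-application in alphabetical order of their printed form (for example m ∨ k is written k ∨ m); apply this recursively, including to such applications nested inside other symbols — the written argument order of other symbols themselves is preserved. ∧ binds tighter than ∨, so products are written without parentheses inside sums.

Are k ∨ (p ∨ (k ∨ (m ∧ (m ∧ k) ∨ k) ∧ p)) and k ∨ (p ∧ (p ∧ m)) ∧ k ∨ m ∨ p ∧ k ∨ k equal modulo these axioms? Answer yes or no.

Left:  k ∨ (p ∨ (k ∨ (m ∧ (m ∧ k) ∨ k) ∧ p))
  Expand products over sums:  k ∨ p ∨ k ∨ k ∧ m ∧ m ∧ p ∨ k ∧ p
  Sort arguments:  k ∨ k ∨ k ∧ m ∧ m ∧ p ∨ k ∧ p ∨ p
Right:  k ∨ (p ∧ (p ∧ m)) ∧ k ∨ m ∨ p ∧ k ∨ k
  Merge nested applications:  k ∨ k ∧ m ∧ p ∧ p ∨ m ∨ k ∧ p ∨ k
  Sort arguments:  k ∨ k ∨ k ∧ m ∧ p ∧ p ∨ k ∧ p ∨ m

Answer: no — k ∨ k ∨ k ∧ m ∧ m ∧ p ∨ k ∧ p ∨ p vs k ∨ k ∨ k ∧ m ∧ p ∧ p ∨ k ∧ p ∨ m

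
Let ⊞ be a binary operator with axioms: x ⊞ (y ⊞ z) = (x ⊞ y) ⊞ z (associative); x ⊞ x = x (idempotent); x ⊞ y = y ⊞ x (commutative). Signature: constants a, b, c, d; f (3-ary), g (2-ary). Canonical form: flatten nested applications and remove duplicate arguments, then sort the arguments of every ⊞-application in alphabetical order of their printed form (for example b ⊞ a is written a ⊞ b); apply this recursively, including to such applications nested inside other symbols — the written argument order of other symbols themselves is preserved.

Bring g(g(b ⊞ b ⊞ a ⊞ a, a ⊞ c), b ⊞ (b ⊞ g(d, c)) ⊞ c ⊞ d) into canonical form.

Work inside:  b ⊞ (b ⊞ g(d, c)) ⊞ c ⊞ d
Merge nested applications:  b ⊞ b ⊞ g(d, c) ⊞ c ⊞ d
Idempotence:  drop duplicate b
Order the arguments:  b ⊞ c ⊞ d ⊞ g(d, c)
Reassemble:  g(g(a ⊞ b, a ⊞ c), b ⊞ c ⊞ d ⊞ g(d, c))

Answer: g(g(a ⊞ b, a ⊞ c), b ⊞ c ⊞ d ⊞ g(d, c))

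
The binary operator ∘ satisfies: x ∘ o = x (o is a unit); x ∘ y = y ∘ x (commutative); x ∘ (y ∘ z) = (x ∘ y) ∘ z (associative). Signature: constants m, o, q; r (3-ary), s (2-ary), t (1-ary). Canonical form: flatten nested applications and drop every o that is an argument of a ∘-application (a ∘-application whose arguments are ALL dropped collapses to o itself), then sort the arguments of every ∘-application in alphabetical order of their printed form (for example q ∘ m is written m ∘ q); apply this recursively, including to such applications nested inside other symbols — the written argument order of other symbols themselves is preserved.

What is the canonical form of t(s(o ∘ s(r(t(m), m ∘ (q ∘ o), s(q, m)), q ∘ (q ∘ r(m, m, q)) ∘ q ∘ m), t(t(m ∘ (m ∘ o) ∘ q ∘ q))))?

Focus inside:  o ∘ s(r(t(m), m ∘ (q ∘ o), s(q, m)), q ∘ (q ∘ r(m, m, q)) ∘ q ∘ m)
Simplify inside:  s(r(t(m), m ∘ (q ∘ o), s(q, m)), q ∘ (q ∘ r(m, m, q)) ∘ q ∘ m)  →  s(r(t(m), m ∘ q, s(q, m)), m ∘ q ∘ q ∘ q ∘ r(m, m, q))
Units out:  drop o
Sort arguments:  s(r(t(m), m ∘ q, s(q, m)), m ∘ q ∘ q ∘ q ∘ r(m, m, q))
Put back:  t(s(s(r(t(m), m ∘ q, s(q, m)), m ∘ q ∘ q ∘ q ∘ r(m, m, q)), t(t(m ∘ m ∘ q ∘ q))))

Answer: t(s(s(r(t(m), m ∘ q, s(q, m)), m ∘ q ∘ q ∘ q ∘ r(m, m, q)), t(t(m ∘ m ∘ q ∘ q))))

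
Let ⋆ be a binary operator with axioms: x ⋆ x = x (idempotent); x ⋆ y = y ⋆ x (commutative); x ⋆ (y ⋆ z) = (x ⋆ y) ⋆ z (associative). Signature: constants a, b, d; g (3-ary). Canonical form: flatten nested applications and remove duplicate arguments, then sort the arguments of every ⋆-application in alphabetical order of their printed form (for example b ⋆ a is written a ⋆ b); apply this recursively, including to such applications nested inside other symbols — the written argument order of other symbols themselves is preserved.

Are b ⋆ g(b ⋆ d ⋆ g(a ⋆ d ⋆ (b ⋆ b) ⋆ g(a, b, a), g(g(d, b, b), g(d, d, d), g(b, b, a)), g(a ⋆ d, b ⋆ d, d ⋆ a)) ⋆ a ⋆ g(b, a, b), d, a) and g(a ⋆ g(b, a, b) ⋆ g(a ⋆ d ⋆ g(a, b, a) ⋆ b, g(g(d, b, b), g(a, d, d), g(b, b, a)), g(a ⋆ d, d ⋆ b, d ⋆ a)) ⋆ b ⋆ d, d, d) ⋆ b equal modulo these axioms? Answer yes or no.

Answer: no — b ⋆ g(a ⋆ b ⋆ d ⋆ g(a ⋆ b ⋆ d ⋆ g(a, b, a), g(g(d, b, b), g(d, d, d), g(b, b, a)), g(a ⋆ d, b ⋆ d, a ⋆ d)) ⋆ g(b, a, b), d, a) vs b ⋆ g(a ⋆ b ⋆ d ⋆ g(a ⋆ b ⋆ d ⋆ g(a, b, a), g(g(d, b, b), g(a, d, d), g(b, b, a)), g(a ⋆ d, b ⋆ d, a ⋆ d)) ⋆ g(b, a, b), d, d)

Derivation:
Left:  b ⋆ g(b ⋆ d ⋆ g(a ⋆ d ⋆ (b ⋆ b) ⋆ g(a, b, a), g(g(d, b, b), g(d, d, d), g(b, b, a)), g(a ⋆ d, b ⋆ d, d ⋆ a)) ⋆ a ⋆ g(b, a, b), d, a)
  Inside:  g(b ⋆ d ⋆ g(a ⋆ d ⋆ (b ⋆ b) ⋆ g(a, b, a), g(g(d, b, b), g(d, d, d), g(b, b, a)), g(a ⋆ d, b ⋆ d, d ⋆ a)) ⋆ a ⋆ g(b, a, b), d, a)  →  g(a ⋆ b ⋆ d ⋆ g(a ⋆ b ⋆ d ⋆ g(a, b, a), g(g(d, b, b), g(d, d, d), g(b, b, a)), g(a ⋆ d, b ⋆ d, a ⋆ d)) ⋆ g(b, a, b), d, a)
  Order the arguments:  b ⋆ g(a ⋆ b ⋆ d ⋆ g(a ⋆ b ⋆ d ⋆ g(a, b, a), g(g(d, b, b), g(d, d, d), g(b, b, a)), g(a ⋆ d, b ⋆ d, a ⋆ d)) ⋆ g(b, a, b), d, a)
Right:  g(a ⋆ g(b, a, b) ⋆ g(a ⋆ d ⋆ g(a, b, a) ⋆ b, g(g(d, b, b), g(a, d, d), g(b, b, a)), g(a ⋆ d, d ⋆ b, d ⋆ a)) ⋆ b ⋆ d, d, d) ⋆ b
  Canonicalize subterm:  g(a ⋆ g(b, a, b) ⋆ g(a ⋆ d ⋆ g(a, b, a) ⋆ b, g(g(d, b, b), g(a, d, d), g(b, b, a)), g(a ⋆ d, d ⋆ b, d ⋆ a)) ⋆ b ⋆ d, d, d)  →  g(a ⋆ b ⋆ d ⋆ g(a ⋆ b ⋆ d ⋆ g(a, b, a), g(g(d, b, b), g(a, d, d), g(b, b, a)), g(a ⋆ d, b ⋆ d, a ⋆ d)) ⋆ g(b, a, b), d, d)
  Sort arguments:  b ⋆ g(a ⋆ b ⋆ d ⋆ g(a ⋆ b ⋆ d ⋆ g(a, b, a), g(g(d, b, b), g(a, d, d), g(b, b, a)), g(a ⋆ d, b ⋆ d, a ⋆ d)) ⋆ g(b, a, b), d, d)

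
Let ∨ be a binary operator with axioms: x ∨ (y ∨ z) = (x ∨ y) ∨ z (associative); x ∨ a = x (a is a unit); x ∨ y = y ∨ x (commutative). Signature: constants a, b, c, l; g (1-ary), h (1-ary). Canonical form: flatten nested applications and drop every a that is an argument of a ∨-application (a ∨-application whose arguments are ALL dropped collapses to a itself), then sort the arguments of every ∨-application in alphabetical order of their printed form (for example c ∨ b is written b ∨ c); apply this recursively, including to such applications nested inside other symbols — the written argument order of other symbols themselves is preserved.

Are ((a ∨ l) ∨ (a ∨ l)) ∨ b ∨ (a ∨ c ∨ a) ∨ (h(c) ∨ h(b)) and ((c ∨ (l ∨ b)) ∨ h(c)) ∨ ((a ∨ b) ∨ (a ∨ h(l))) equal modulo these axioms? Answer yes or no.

Left:  ((a ∨ l) ∨ (a ∨ l)) ∨ b ∨ (a ∨ c ∨ a) ∨ (h(c) ∨ h(b))
  Un-nest:  a ∨ l ∨ a ∨ l ∨ b ∨ a ∨ c ∨ a ∨ h(c) ∨ h(b)
  Units out:  drop a (×4)
  Sort:  b ∨ c ∨ h(b) ∨ h(c) ∨ l ∨ l
Right:  ((c ∨ (l ∨ b)) ∨ h(c)) ∨ ((a ∨ b) ∨ (a ∨ h(l)))
  Merge nested applications:  c ∨ l ∨ b ∨ h(c) ∨ a ∨ b ∨ a ∨ h(l)
  Units out:  drop a (×2)
  Sort arguments:  b ∨ b ∨ c ∨ h(c) ∨ h(l) ∨ l

Answer: no — b ∨ c ∨ h(b) ∨ h(c) ∨ l ∨ l vs b ∨ b ∨ c ∨ h(c) ∨ h(l) ∨ l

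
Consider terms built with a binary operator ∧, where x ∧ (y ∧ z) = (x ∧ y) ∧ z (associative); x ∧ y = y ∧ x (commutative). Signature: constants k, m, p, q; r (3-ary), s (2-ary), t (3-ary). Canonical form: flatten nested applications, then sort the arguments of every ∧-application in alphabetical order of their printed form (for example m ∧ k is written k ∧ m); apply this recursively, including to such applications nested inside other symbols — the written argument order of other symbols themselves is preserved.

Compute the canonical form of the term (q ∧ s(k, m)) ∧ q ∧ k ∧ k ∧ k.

Merge nested applications:  q ∧ s(k, m) ∧ q ∧ k ∧ k ∧ k
Order the arguments:  k ∧ k ∧ k ∧ q ∧ q ∧ s(k, m)

Answer: k ∧ k ∧ k ∧ q ∧ q ∧ s(k, m)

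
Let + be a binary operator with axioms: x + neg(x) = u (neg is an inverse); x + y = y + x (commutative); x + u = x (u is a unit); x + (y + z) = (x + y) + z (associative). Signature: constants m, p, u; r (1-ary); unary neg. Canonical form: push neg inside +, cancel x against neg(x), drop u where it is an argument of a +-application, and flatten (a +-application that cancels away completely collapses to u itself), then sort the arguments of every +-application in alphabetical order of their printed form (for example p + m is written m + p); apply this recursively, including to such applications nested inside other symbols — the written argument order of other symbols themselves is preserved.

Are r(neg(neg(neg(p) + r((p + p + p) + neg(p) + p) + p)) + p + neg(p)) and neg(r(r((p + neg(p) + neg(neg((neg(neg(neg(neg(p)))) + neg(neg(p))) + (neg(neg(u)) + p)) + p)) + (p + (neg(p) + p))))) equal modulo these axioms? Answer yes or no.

Answer: no — r(r(p + p + p)) vs neg(r(r(p + p + p)))

Derivation:
Left:  r(neg(neg(neg(p) + r((p + p + p) + neg(p) + p) + p)) + p + neg(p))
  Descend into:  neg(neg(neg(p) + r((p + p + p) + neg(p) + p) + p)) + p + neg(p)
  Push neg inside:  distribute neg over + and collapse double neg
  Inverses cancel:  p cancels
  Collect terms:  r(p + p + p)
  Rebuild:  r(r(p + p + p))
Right:  neg(r(r((p + neg(p) + neg(neg((neg(neg(neg(neg(p)))) + neg(neg(p))) + (neg(neg(u)) + p)) + p)) + (p + (neg(p) + p)))))
  Push neg inside:  distribute neg over + and collapse double neg
  Combine occurrences:  neg(r(r(p + p + p)))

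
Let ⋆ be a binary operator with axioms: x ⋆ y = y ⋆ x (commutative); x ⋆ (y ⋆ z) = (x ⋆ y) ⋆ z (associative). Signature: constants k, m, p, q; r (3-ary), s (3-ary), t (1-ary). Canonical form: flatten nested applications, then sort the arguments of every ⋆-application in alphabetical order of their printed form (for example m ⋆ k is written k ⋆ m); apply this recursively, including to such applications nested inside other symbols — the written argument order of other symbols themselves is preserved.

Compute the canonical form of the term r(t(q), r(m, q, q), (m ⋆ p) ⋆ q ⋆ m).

Answer: r(t(q), r(m, q, q), m ⋆ m ⋆ p ⋆ q)

Derivation:
Descend into:  (m ⋆ p) ⋆ q ⋆ m
Un-nest:  m ⋆ p ⋆ q ⋆ m
Sort:  m ⋆ m ⋆ p ⋆ q
Reassemble:  r(t(q), r(m, q, q), m ⋆ m ⋆ p ⋆ q)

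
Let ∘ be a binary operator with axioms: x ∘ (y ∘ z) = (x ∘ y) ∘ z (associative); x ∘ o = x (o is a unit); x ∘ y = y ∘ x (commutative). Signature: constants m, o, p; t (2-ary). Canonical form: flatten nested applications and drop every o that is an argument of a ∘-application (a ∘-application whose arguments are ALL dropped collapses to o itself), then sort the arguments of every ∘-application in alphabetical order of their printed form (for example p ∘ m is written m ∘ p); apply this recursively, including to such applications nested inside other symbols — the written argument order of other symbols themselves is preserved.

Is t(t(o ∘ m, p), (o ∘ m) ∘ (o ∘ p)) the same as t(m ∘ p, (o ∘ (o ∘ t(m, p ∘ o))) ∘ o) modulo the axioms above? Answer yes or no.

Left:  t(t(o ∘ m, p), (o ∘ m) ∘ (o ∘ p))
  Focus inside:  (o ∘ m) ∘ (o ∘ p)
  Flatten:  o ∘ m ∘ o ∘ p
  Units out:  drop o (×2)
  Order the arguments:  m ∘ p
  Reassemble:  t(t(m, p), m ∘ p)
Right:  t(m ∘ p, (o ∘ (o ∘ t(m, p ∘ o))) ∘ o)
  Focus inside:  (o ∘ (o ∘ t(m, p ∘ o))) ∘ o
  Un-nest:  o ∘ o ∘ t(m, p ∘ o) ∘ o
  Inside:  t(m, p ∘ o)  →  t(m, p)
  Units out:  drop o (×3)
  Sort arguments:  t(m, p)
  Put back:  t(m ∘ p, t(m, p))

Answer: no — t(t(m, p), m ∘ p) vs t(m ∘ p, t(m, p))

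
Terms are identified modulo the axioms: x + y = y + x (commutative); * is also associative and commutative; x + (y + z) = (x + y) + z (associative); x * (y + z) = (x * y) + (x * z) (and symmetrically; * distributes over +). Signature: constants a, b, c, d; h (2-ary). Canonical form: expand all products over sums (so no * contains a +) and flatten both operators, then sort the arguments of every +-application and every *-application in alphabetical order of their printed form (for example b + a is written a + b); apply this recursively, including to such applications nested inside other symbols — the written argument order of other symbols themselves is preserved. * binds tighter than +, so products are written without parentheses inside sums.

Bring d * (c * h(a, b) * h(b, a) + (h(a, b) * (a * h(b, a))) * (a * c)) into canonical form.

Expand products over sums:  c * d * h(a, b) * h(b, a) + a * a * c * d * h(a, b) * h(b, a)
Order the arguments:  a * a * c * d * h(a, b) * h(b, a) + c * d * h(a, b) * h(b, a)

Answer: a * a * c * d * h(a, b) * h(b, a) + c * d * h(a, b) * h(b, a)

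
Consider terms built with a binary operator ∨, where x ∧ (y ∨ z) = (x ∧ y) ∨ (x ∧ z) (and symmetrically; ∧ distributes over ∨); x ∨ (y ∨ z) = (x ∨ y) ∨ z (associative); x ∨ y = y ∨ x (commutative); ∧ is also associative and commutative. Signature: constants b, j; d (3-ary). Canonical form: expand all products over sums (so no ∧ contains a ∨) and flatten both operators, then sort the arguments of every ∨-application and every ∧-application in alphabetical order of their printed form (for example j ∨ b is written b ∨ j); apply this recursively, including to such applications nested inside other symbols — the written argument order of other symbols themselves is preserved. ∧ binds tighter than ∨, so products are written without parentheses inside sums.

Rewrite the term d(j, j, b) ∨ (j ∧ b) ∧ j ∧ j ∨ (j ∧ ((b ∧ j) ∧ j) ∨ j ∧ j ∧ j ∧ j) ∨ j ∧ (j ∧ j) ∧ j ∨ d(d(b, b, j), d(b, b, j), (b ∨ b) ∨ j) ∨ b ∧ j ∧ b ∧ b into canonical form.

Answer: b ∧ b ∧ b ∧ j ∨ b ∧ j ∧ j ∧ j ∨ b ∧ j ∧ j ∧ j ∨ d(d(b, b, j), d(b, b, j), b ∨ b ∨ j) ∨ d(j, j, b) ∨ j ∧ j ∧ j ∧ j ∨ j ∧ j ∧ j ∧ j

Derivation:
Flatten:  d(j, j, b) ∨ b ∧ j ∧ j ∧ j ∨ b ∧ j ∧ j ∧ j ∨ j ∧ j ∧ j ∧ j ∨ j ∧ j ∧ j ∧ j ∨ d(d(b, b, j), d(b, b, j), b ∨ b ∨ j) ∨ b ∧ b ∧ b ∧ j
Sort:  b ∧ b ∧ b ∧ j ∨ b ∧ j ∧ j ∧ j ∨ b ∧ j ∧ j ∧ j ∨ d(d(b, b, j), d(b, b, j), b ∨ b ∨ j) ∨ d(j, j, b) ∨ j ∧ j ∧ j ∧ j ∨ j ∧ j ∧ j ∧ j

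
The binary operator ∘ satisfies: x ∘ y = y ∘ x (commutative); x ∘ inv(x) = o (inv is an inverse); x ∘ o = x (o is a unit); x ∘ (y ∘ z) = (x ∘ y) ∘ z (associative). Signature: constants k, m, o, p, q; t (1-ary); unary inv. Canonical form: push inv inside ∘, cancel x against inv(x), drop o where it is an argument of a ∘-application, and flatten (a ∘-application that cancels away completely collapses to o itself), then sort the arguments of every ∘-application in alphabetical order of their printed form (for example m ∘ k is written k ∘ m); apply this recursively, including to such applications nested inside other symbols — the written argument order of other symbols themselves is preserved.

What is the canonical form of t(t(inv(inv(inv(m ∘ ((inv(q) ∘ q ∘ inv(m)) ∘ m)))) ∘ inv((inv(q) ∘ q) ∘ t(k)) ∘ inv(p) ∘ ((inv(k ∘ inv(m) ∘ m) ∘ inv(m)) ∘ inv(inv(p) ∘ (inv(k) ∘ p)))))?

Focus inside:  inv(inv(inv(m ∘ ((inv(q) ∘ q ∘ inv(m)) ∘ m)))) ∘ inv((inv(q) ∘ q) ∘ t(k)) ∘ inv(p) ∘ ((inv(k ∘ inv(m) ∘ m) ∘ inv(m)) ∘ inv(inv(p) ∘ (inv(k) ∘ p)))
Push inv inside:  distribute inv over ∘ and collapse double inv
Inverses cancel:  q cancels; k cancels
Combine occurrences:  inv(m) ∘ inv(m) ∘ inv(t(k)) ∘ inv(p)
Order the arguments:  inv(m) ∘ inv(m) ∘ inv(p) ∘ inv(t(k))
Rebuild:  t(t(inv(m) ∘ inv(m) ∘ inv(p) ∘ inv(t(k))))

Answer: t(t(inv(m) ∘ inv(m) ∘ inv(p) ∘ inv(t(k))))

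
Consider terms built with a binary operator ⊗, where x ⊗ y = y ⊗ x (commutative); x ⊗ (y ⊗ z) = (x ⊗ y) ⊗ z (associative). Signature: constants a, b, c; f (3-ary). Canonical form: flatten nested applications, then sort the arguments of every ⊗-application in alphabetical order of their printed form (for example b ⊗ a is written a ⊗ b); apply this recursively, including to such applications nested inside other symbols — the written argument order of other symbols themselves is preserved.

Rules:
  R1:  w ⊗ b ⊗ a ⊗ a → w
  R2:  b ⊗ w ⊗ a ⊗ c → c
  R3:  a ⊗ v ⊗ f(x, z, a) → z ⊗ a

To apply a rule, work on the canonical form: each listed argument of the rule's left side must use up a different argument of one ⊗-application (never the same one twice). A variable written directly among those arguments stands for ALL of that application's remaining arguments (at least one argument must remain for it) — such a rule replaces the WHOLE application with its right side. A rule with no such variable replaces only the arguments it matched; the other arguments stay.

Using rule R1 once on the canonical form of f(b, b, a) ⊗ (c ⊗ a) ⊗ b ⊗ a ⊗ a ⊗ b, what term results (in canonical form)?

Canonical form:  a ⊗ a ⊗ a ⊗ b ⊗ b ⊗ c ⊗ f(b, b, a)
R1 matches:  uses a, a, b;  w := a ⊗ b ⊗ c ⊗ f(b, b, a)
The variable takes the whole remainder — replace the entire application.
Giving:  a ⊗ b ⊗ c ⊗ f(b, b, a)

Answer: a ⊗ b ⊗ c ⊗ f(b, b, a)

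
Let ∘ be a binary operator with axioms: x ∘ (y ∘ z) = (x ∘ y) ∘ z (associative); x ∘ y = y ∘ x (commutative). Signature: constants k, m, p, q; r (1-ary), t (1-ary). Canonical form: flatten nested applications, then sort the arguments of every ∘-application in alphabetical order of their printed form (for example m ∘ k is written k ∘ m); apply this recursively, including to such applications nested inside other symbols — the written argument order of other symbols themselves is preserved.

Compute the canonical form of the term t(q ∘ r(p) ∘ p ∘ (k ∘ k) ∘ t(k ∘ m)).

Work inside:  q ∘ r(p) ∘ p ∘ (k ∘ k) ∘ t(k ∘ m)
Un-nest:  q ∘ r(p) ∘ p ∘ k ∘ k ∘ t(k ∘ m)
Sort:  k ∘ k ∘ p ∘ q ∘ r(p) ∘ t(k ∘ m)
Rebuild:  t(k ∘ k ∘ p ∘ q ∘ r(p) ∘ t(k ∘ m))

Answer: t(k ∘ k ∘ p ∘ q ∘ r(p) ∘ t(k ∘ m))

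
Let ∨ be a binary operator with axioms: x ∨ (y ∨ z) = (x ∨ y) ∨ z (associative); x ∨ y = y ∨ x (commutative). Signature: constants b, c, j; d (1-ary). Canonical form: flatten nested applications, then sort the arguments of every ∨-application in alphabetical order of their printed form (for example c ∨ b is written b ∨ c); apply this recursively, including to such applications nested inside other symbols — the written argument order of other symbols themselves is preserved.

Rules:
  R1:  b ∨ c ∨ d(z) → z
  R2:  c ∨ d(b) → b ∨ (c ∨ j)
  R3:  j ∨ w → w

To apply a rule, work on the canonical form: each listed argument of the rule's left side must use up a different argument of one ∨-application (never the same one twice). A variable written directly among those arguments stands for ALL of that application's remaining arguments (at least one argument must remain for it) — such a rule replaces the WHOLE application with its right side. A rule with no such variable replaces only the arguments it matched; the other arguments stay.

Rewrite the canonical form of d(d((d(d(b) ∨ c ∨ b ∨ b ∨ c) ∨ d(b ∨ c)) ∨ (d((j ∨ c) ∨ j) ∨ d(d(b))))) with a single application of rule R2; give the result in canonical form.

Answer: d(d(d(b ∨ b ∨ b ∨ c ∨ c ∨ j) ∨ d(b ∨ c) ∨ d(c ∨ j ∨ j) ∨ d(d(b))))

Derivation:
Canonical form:  d(d(d(b ∨ b ∨ c ∨ c ∨ d(b)) ∨ d(b ∨ c) ∨ d(c ∨ j ∨ j) ∨ d(d(b))))
R2 matches:  uses c, d(b)
Giving:  d(d(d(b ∨ b ∨ b ∨ c ∨ c ∨ j) ∨ d(b ∨ c) ∨ d(c ∨ j ∨ j) ∨ d(d(b))))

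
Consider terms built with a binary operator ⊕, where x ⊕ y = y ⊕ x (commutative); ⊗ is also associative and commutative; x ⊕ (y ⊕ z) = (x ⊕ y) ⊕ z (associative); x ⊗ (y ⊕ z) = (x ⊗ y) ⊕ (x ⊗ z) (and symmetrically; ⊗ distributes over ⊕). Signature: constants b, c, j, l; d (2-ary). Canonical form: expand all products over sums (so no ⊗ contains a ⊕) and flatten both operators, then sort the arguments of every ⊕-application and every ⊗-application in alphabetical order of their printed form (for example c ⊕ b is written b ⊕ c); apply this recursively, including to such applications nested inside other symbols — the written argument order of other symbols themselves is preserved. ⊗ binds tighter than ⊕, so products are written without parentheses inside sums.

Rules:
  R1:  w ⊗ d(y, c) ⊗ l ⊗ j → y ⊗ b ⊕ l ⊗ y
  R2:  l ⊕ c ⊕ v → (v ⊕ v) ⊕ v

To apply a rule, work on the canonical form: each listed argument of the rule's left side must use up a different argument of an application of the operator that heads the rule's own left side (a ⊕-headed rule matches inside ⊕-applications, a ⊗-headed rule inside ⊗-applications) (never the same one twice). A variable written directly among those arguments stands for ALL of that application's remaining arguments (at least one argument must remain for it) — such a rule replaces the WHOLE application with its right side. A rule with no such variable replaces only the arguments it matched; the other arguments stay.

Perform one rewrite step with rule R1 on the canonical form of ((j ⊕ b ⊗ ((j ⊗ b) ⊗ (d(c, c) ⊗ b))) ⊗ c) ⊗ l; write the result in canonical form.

Answer: b ⊗ c ⊕ c ⊗ j ⊗ l ⊕ c ⊗ l

Derivation:
Canonical form:  b ⊗ b ⊗ b ⊗ c ⊗ d(c, c) ⊗ j ⊗ l ⊕ c ⊗ j ⊗ l
Apply R1:  consuming d(c, c), j, l;  w := b ⊗ b ⊗ b ⊗ c, y := c
The variable takes the whole remainder — replace the entire application.
Giving:  b ⊗ c ⊕ c ⊗ j ⊗ l ⊕ c ⊗ l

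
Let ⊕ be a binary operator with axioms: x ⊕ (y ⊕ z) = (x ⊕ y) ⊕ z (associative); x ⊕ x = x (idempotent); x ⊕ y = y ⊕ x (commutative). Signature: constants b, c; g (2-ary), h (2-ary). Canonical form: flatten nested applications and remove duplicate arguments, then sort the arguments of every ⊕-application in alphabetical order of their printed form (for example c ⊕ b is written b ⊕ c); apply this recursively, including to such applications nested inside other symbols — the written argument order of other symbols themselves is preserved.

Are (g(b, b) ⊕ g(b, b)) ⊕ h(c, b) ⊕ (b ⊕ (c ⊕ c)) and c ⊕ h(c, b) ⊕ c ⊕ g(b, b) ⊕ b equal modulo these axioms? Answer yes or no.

Answer: yes — both canonical forms are b ⊕ c ⊕ g(b, b) ⊕ h(c, b)

Derivation:
Left:  (g(b, b) ⊕ g(b, b)) ⊕ h(c, b) ⊕ (b ⊕ (c ⊕ c))
  Flatten:  g(b, b) ⊕ g(b, b) ⊕ h(c, b) ⊕ b ⊕ c ⊕ c
  Deduplicate:  drop duplicate g(b, b), c
  Sort arguments:  b ⊕ c ⊕ g(b, b) ⊕ h(c, b)
Right:  c ⊕ h(c, b) ⊕ c ⊕ g(b, b) ⊕ b
  Drop duplicates:  drop duplicate c
  Sort:  b ⊕ c ⊕ g(b, b) ⊕ h(c, b)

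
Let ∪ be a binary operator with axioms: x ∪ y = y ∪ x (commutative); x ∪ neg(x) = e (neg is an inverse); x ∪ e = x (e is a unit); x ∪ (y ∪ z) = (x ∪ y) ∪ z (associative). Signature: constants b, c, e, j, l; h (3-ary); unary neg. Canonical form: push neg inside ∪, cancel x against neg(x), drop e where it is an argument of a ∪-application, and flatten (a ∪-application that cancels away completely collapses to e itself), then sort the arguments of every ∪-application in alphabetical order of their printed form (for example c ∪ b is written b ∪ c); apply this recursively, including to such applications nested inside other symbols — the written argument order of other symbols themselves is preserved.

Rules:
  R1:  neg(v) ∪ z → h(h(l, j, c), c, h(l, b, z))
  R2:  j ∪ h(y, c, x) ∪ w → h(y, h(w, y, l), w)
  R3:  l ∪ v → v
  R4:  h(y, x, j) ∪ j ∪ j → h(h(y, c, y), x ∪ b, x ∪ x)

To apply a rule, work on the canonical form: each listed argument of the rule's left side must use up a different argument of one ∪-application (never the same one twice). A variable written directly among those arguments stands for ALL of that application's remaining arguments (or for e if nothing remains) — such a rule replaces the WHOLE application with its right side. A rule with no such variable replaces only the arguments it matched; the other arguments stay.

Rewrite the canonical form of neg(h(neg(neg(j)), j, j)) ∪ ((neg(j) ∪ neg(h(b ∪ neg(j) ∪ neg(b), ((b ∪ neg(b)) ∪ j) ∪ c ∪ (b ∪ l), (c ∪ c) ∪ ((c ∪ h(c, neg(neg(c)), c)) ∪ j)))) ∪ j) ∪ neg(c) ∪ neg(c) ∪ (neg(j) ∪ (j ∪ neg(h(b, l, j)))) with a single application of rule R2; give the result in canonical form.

Answer: neg(c) ∪ neg(c) ∪ neg(h(b, l, j)) ∪ neg(h(j, j, j)) ∪ neg(h(neg(j), b ∪ c ∪ j ∪ l, h(c, h(c ∪ c ∪ c, c, l), c ∪ c ∪ c)))

Derivation:
Canonical form:  neg(c) ∪ neg(c) ∪ neg(h(b, l, j)) ∪ neg(h(j, j, j)) ∪ neg(h(neg(j), b ∪ c ∪ j ∪ l, c ∪ c ∪ c ∪ h(c, c, c) ∪ j))
Match R2:  consume h(c, c, c), j;  w := c ∪ c ∪ c, x := c, y := c
Every leftover argument binds to the variable; the entire application is replaced.
New term:  neg(c) ∪ neg(c) ∪ neg(h(b, l, j)) ∪ neg(h(j, j, j)) ∪ neg(h(neg(j), b ∪ c ∪ j ∪ l, h(c, h(c ∪ c ∪ c, c, l), c ∪ c ∪ c)))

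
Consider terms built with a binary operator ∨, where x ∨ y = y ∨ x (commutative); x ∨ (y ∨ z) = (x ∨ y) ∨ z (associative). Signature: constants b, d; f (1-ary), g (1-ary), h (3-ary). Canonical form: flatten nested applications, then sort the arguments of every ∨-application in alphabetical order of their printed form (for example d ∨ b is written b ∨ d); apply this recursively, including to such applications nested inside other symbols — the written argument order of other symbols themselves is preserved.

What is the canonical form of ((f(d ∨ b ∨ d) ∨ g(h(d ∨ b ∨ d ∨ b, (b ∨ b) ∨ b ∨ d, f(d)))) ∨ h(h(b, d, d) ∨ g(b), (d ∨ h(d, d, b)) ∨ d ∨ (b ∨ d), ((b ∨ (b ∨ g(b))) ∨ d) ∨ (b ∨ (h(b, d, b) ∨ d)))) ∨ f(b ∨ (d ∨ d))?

Answer: f(b ∨ d ∨ d) ∨ f(b ∨ d ∨ d) ∨ g(h(b ∨ b ∨ d ∨ d, b ∨ b ∨ b ∨ d, f(d))) ∨ h(g(b) ∨ h(b, d, d), b ∨ d ∨ d ∨ d ∨ h(d, d, b), b ∨ b ∨ b ∨ d ∨ d ∨ g(b) ∨ h(b, d, b))

Derivation:
Un-nest:  f(d ∨ b ∨ d) ∨ g(h(d ∨ b ∨ d ∨ b, (b ∨ b) ∨ b ∨ d, f(d))) ∨ h(h(b, d, d) ∨ g(b), (d ∨ h(d, d, b)) ∨ d ∨ (b ∨ d), ((b ∨ (b ∨ g(b))) ∨ d) ∨ (b ∨ (h(b, d, b) ∨ d))) ∨ f(b ∨ (d ∨ d))
Simplify inside:  f(d ∨ b ∨ d)  →  f(b ∨ d ∨ d)
Simplify inside:  g(h(d ∨ b ∨ d ∨ b, (b ∨ b) ∨ b ∨ d, f(d)))  →  g(h(b ∨ b ∨ d ∨ d, b ∨ b ∨ b ∨ d, f(d)))
Inside:  h(h(b, d, d) ∨ g(b), (d ∨ h(d, d, b)) ∨ d ∨ (b ∨ d), ((b ∨ (b ∨ g(b))) ∨ d) ∨ (b ∨ (h(b, d, b) ∨ d)))  →  h(g(b) ∨ h(b, d, d), b ∨ d ∨ d ∨ d ∨ h(d, d, b), b ∨ b ∨ b ∨ d ∨ d ∨ g(b) ∨ h(b, d, b))
Sort arguments:  f(b ∨ d ∨ d) ∨ f(b ∨ d ∨ d) ∨ g(h(b ∨ b ∨ d ∨ d, b ∨ b ∨ b ∨ d, f(d))) ∨ h(g(b) ∨ h(b, d, d), b ∨ d ∨ d ∨ d ∨ h(d, d, b), b ∨ b ∨ b ∨ d ∨ d ∨ g(b) ∨ h(b, d, b))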